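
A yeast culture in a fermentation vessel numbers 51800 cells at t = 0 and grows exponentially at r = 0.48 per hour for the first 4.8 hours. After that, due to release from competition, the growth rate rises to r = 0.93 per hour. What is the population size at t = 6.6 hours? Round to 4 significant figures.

Phase 1: N(4.8) = 51800·e^(0.48×4.8) = 51800·e^2.304 = 518733.
Phase 2 runs for 6.6 − 4.8 = 1.8 hours at r = 0.93.
N(6.6) = 518733·e^(0.93×1.8) = 518733·e^1.674 = 2.766644×10^6.

2767000 cells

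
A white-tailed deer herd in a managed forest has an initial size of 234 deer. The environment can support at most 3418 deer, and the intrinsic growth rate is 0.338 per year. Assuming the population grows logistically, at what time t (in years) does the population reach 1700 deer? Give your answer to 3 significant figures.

7.69 years

A = (K − N₀)/N₀ = (3418 − 234)/234 = 13.607.
Solve 3418/(1 + 13.607·e^(−0.338t)) = 1700: 1 + 13.607·e^(−0.338t) = 2.0106, so e^(−0.338t) = 0.0742706.
−0.338·t = ln(0.0742706) = -2.6, so t = 2.6/0.338 = 7.6924.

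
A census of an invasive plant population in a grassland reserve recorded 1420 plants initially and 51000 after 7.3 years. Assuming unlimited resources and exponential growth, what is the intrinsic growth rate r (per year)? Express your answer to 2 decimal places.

From N(t) = N₀·e^(rt): e^(r·7.3) = 51000/1420 = 35.915.
r·7.3 = ln(35.915) = 3.5812, so r = 3.5812/7.3 = 0.49057.

0.49 per year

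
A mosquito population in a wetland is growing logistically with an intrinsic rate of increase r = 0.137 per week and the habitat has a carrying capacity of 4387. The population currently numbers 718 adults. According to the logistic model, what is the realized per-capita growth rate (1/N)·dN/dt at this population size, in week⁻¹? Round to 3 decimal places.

(1/N)·dN/dt = r(1 − N/K) = 0.137 × (1 − 718/4387).
= 0.137 × 0.83633 = 0.11458.

0.115 per week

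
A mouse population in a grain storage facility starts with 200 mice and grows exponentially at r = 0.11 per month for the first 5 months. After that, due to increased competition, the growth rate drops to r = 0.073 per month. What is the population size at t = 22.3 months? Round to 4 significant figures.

Phase 1: N(5) = 200·e^(0.11×5) = 200·e^0.55 = 346.651.
Phase 2 runs for 22.3 − 5 = 17.3 months at r = 0.073.
N(22.3) = 346.651·e^(0.073×17.3) = 346.651·e^1.263 = 1225.64.

1226 mice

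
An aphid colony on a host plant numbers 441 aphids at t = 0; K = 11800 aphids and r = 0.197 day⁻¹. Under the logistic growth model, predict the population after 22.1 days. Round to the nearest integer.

8864 aphids

A = (K − N₀)/N₀ = (11800 − 441)/441 = 25.757.
N(t) = K/(1 + A·e^(−rt)) = 11800/(1 + 25.757×e^(−0.197×22.1)).
e^(−4.354) = 0.012859; denominator = 1 + 25.757×0.012859 = 1.3312.
N = 11800/1.3312 = 8864.06.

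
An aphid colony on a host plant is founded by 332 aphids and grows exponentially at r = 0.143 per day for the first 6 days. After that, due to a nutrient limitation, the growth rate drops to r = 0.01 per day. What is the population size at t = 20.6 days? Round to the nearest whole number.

906 aphids

Phase 1: N(6) = 332·e^(0.143×6) = 332·e^0.858 = 783.002.
Phase 2 runs for 20.6 − 6 = 14.6 days at r = 0.01.
N(20.6) = 783.002·e^(0.01×14.6) = 783.002·e^0.146 = 906.087.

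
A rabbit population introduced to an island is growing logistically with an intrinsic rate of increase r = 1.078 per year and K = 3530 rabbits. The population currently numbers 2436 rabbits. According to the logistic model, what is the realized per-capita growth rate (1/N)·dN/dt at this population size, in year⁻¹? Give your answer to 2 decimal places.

(1/N)·dN/dt = r(1 − N/K) = 1.078 × (1 − 2436/3530).
= 1.078 × 0.30992 = 0.33409.

0.33 per year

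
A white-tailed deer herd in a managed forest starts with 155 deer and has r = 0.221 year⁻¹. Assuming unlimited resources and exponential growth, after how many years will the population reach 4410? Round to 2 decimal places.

Set N₀·e^(rt) = 4410: e^(0.221·t) = 4410/155 = 28.452.
0.221·t = ln(28.452) = 3.3482, so t = 3.3482/0.221 = 15.15.

15.15 years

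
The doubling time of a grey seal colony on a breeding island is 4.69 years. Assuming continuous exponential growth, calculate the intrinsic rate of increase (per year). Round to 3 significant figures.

r = ln(2)/t_d = 0.6931/4.69 = 0.14779.

0.148 per year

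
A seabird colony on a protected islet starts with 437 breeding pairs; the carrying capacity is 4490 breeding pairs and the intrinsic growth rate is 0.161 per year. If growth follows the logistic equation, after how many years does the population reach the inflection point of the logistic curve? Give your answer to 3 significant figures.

Logistic growth is fastest at N = K/2 = 2245.
A = (K − N₀)/N₀ = 9.2746. Set K/(1 + A·e^(−rt)) = K/2 → A·e^(−rt) = 1.
e^(−0.161t) = 1/9.2746 = 0.107821, so t = ln(9.2746)/0.161 = 2.2273/0.161 = 13.834.

13.8 years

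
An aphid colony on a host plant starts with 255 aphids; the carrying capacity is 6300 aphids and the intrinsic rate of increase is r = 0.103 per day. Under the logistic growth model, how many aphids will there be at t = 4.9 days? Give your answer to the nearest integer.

411 aphids

A = (K − N₀)/N₀ = (6300 − 255)/255 = 23.706.
N(t) = K/(1 + A·e^(−rt)) = 6300/(1 + 23.706×e^(−0.103×4.9)).
e^(−0.5047) = 0.60369; denominator = 1 + 23.706×0.60369 = 15.311.
N = 6300/15.311 = 411.471.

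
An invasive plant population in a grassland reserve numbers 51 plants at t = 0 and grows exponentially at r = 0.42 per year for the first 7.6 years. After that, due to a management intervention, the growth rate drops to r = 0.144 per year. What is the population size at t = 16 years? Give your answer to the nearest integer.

4161 plants

Phase 1: N(7.6) = 51·e^(0.42×7.6) = 51·e^3.192 = 1241.19.
Phase 2 runs for 16 − 7.6 = 8.4 years at r = 0.144.
N(16) = 1241.19·e^(0.144×8.4) = 1241.19·e^1.21 = 4160.65.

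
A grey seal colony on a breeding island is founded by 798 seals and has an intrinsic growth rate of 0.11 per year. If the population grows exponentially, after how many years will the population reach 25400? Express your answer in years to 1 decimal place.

31.5 years

Set N₀·e^(rt) = 25400: e^(0.11·t) = 25400/798 = 31.83.
0.11·t = ln(31.83) = 3.4604, so t = 3.4604/0.11 = 31.458.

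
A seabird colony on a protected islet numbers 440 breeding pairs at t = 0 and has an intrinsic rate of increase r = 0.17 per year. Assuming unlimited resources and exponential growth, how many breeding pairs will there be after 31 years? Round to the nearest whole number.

85543 breeding pairs

N(t) = N₀·e^(rt) = 440 × e^(0.17×31) = 440 × e^5.27.
e^5.27 ≈ 194.42, so N ≈ 440 × 194.42 = 85543.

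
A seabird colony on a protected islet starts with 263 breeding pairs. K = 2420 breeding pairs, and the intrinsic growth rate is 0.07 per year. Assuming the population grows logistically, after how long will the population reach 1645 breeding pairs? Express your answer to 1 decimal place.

40.8 years

A = (K − N₀)/N₀ = (2420 − 263)/263 = 8.2015.
Solve 2420/(1 + 8.2015·e^(−0.07t)) = 1645: 1 + 8.2015·e^(−0.07t) = 1.4711, so e^(−0.07t) = 0.0574436.
−0.07·t = ln(0.0574436) = -2.857, so t = 2.857/0.07 = 40.814.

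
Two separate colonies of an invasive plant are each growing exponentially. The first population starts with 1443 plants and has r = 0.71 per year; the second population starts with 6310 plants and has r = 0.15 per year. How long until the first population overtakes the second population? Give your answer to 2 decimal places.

Set 1443·e^(0.71t) = 6310·e^(0.15t).
e^((0.71 − 0.15)t) = 6310/1443 → e^(0.56·t) = 4.3728.
0.56·t = ln(4.3728) = 1.4754, so t = 1.4754/0.56 = 2.6347.

2.63 years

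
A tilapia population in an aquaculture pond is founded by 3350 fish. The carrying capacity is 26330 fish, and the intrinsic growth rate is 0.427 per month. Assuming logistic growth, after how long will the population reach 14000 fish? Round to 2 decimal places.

4.81 months

A = (K − N₀)/N₀ = (26330 − 3350)/3350 = 6.8597.
Solve 26330/(1 + 6.8597·e^(−0.427t)) = 14000: 1 + 6.8597·e^(−0.427t) = 1.8807, so e^(−0.427t) = 0.12839.
−0.427·t = ln(0.12839) = -2.0527, so t = 2.0527/0.427 = 4.8072.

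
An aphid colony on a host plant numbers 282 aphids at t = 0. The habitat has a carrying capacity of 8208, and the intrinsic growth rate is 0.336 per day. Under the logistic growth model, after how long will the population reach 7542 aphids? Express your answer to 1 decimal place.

A = (K − N₀)/N₀ = (8208 − 282)/282 = 28.106.
Solve 8208/(1 + 28.106·e^(−0.336t)) = 7542: 1 + 28.106·e^(−0.336t) = 1.0883, so e^(−0.336t) = 0.00314183.
−0.336·t = ln(0.00314183) = -5.7629, so t = 5.7629/0.336 = 17.152.

17.2 days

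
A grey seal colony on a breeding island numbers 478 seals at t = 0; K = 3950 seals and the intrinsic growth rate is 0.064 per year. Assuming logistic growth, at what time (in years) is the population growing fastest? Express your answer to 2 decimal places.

30.98 years

Logistic growth is fastest at N = K/2 = 1975.
A = (K − N₀)/N₀ = 7.2636. Set K/(1 + A·e^(−rt)) = K/2 → A·e^(−rt) = 1.
e^(−0.064t) = 1/7.2636 = 0.137673, so t = ln(7.2636)/0.064 = 1.9829/0.064 = 30.982.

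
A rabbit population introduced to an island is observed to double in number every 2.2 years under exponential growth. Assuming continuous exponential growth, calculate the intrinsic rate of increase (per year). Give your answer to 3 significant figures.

r = ln(2)/t_d = 0.6931/2.2 = 0.31507.

0.315 per year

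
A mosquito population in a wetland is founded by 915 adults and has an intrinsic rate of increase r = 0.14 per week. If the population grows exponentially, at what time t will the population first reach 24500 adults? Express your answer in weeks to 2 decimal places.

23.48 weeks

Set N₀·e^(rt) = 24500: e^(0.14·t) = 24500/915 = 26.776.
0.14·t = ln(26.776) = 3.2875, so t = 3.2875/0.14 = 23.482.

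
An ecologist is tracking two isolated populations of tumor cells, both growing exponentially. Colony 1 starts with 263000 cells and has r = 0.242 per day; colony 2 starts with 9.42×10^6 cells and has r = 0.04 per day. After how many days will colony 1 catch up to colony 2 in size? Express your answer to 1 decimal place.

Set 263000·e^(0.242t) = 9.42×10^6·e^(0.04t).
e^((0.242 − 0.04)t) = 9.42×10^6/263000 → e^(0.202·t) = 35.817.
0.202·t = ln(35.817) = 3.5784, so t = 3.5784/0.202 = 17.715.

17.7 days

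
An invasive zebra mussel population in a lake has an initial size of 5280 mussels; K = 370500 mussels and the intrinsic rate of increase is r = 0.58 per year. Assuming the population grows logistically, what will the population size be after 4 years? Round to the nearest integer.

A = (K − N₀)/N₀ = (370500 − 5280)/5280 = 69.17.
N(t) = K/(1 + A·e^(−rt)) = 370500/(1 + 69.17×e^(−0.58×4)).
e^(−2.32) = 0.098274; denominator = 1 + 69.17×0.098274 = 7.7976.
N = 370500/7.7976 = 47514.4.

47514 mussels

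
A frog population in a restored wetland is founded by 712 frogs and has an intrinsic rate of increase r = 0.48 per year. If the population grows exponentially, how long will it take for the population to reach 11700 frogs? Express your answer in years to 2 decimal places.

Set N₀·e^(rt) = 11700: e^(0.48·t) = 11700/712 = 16.433.
0.48·t = ln(16.433) = 2.7993, so t = 2.7993/0.48 = 5.8318.

5.83 years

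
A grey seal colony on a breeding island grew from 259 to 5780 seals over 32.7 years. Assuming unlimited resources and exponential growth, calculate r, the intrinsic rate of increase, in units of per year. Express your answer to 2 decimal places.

0.09 per year

From N(t) = N₀·e^(rt): e^(r·32.7) = 5780/259 = 22.317.
r·32.7 = ln(22.317) = 3.1053, so r = 3.1053/32.7 = 0.094964.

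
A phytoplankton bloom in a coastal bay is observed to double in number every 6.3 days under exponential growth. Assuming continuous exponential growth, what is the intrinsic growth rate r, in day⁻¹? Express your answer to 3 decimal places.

0.110 per day

r = ln(2)/t_d = 0.6931/6.3 = 0.11002.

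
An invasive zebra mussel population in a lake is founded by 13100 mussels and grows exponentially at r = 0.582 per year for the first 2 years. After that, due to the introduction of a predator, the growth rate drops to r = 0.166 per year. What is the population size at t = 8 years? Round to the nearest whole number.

Phase 1: N(2) = 13100·e^(0.582×2) = 13100·e^1.164 = 41955.6.
Phase 2 runs for 8 − 2 = 6 years at r = 0.166.
N(8) = 41955.6·e^(0.166×6) = 41955.6·e^0.996 = 113592.

113592 mussels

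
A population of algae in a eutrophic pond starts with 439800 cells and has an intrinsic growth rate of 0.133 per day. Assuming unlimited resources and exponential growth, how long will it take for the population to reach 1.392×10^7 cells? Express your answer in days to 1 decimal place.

26.0 days

Set N₀·e^(rt) = 1.392×10^7: e^(0.133·t) = 1.392×10^7/439800 = 31.651.
0.133·t = ln(31.651) = 3.4548, so t = 3.4548/0.133 = 25.976.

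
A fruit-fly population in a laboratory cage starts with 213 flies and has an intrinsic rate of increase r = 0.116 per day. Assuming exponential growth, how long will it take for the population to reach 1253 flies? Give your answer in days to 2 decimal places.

Set N₀·e^(rt) = 1253: e^(0.116·t) = 1253/213 = 5.8826.
0.116·t = ln(5.8826) = 1.772, so t = 1.772/0.116 = 15.276.

15.28 days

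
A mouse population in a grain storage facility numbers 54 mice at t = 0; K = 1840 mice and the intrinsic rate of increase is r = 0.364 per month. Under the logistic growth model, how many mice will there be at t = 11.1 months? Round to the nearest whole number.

A = (K − N₀)/N₀ = (1840 − 54)/54 = 33.074.
N(t) = K/(1 + A·e^(−rt)) = 1840/(1 + 33.074×e^(−0.364×11.1)).
e^(−4.04) = 0.01759; denominator = 1 + 33.074×0.01759 = 1.5818.
N = 1840/1.5818 = 1163.24.

1163 mice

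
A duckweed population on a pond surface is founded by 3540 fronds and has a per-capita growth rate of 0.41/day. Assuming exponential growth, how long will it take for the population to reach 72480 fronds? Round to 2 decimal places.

Set N₀·e^(rt) = 72480: e^(0.41·t) = 72480/3540 = 20.475.
0.41·t = ln(20.475) = 3.0192, so t = 3.0192/0.41 = 7.3639.

7.36 days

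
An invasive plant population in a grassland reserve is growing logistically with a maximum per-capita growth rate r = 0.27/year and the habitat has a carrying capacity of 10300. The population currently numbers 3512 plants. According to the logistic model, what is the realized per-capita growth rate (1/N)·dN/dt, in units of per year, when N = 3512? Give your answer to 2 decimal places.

0.18 per year

(1/N)·dN/dt = r(1 − N/K) = 0.27 × (1 − 3512/10300).
= 0.27 × 0.65903 = 0.17794.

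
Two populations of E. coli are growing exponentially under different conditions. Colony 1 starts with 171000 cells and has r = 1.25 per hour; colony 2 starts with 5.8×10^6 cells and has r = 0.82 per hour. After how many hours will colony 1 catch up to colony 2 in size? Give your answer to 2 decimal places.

8.20 hours

Set 171000·e^(1.25t) = 5.8×10^6·e^(0.82t).
e^((1.25 − 0.82)t) = 5.8×10^6/171000 → e^(0.43·t) = 33.918.
0.43·t = ln(33.918) = 3.5239, so t = 3.5239/0.43 = 8.1952.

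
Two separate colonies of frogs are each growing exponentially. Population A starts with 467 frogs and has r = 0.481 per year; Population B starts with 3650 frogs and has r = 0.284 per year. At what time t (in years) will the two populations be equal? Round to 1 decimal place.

Set 467·e^(0.481t) = 3650·e^(0.284t).
e^((0.481 − 0.284)t) = 3650/467 → e^(0.197·t) = 7.8158.
0.197·t = ln(7.8158) = 2.0562, so t = 2.0562/0.197 = 10.437.

10.4 years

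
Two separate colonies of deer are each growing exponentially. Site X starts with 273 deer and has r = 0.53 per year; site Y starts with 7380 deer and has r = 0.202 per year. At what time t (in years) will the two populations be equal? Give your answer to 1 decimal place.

Set 273·e^(0.53t) = 7380·e^(0.202t).
e^((0.53 − 0.202)t) = 7380/273 → e^(0.328·t) = 27.033.
0.328·t = ln(27.033) = 3.2971, so t = 3.2971/0.328 = 10.052.

10.1 years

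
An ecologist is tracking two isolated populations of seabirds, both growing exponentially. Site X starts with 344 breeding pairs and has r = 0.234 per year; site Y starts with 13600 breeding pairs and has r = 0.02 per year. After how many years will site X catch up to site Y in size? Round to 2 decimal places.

17.18 years

Set 344·e^(0.234t) = 13600·e^(0.02t).
e^((0.234 − 0.02)t) = 13600/344 → e^(0.214·t) = 39.535.
0.214·t = ln(39.535) = 3.6772, so t = 3.6772/0.214 = 17.183.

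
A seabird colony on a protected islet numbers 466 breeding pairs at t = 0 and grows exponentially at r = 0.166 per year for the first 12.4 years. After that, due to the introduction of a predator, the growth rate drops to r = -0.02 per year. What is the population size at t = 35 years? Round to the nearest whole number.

Phase 1: N(12.4) = 466·e^(0.166×12.4) = 466·e^2.058 = 3650.38.
Phase 2 runs for 35 − 12.4 = 22.6 years at r = -0.02.
N(35) = 3650.38·e^(-0.02×22.6) = 3650.38·e^-0.452 = 2322.93.

2323 breeding pairs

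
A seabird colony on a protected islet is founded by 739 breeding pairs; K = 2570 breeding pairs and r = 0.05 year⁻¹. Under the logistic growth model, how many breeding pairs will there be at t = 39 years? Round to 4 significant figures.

A = (K − N₀)/N₀ = (2570 − 739)/739 = 2.4777.
N(t) = K/(1 + A·e^(−rt)) = 2570/(1 + 2.4777×e^(−0.05×39)).
e^(−1.95) = 0.14227; denominator = 1 + 2.4777×0.14227 = 1.3525.
N = 2570/1.3525 = 1900.17.

1900 breeding pairs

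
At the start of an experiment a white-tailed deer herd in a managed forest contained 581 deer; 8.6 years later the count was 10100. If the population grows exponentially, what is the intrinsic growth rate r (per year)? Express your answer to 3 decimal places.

From N(t) = N₀·e^(rt): e^(r·8.6) = 10100/581 = 17.384.
r·8.6 = ln(17.384) = 2.8555, so r = 2.8555/8.6 = 0.33204.

0.332 per year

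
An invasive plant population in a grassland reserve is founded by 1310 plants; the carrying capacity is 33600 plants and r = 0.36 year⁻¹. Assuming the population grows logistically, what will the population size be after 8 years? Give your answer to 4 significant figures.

A = (K − N₀)/N₀ = (33600 − 1310)/1310 = 24.649.
N(t) = K/(1 + A·e^(−rt)) = 33600/(1 + 24.649×e^(−0.36×8)).
e^(−2.88) = 0.056135; denominator = 1 + 24.649×0.056135 = 2.3837.
N = 33600/2.3837 = 14096.

14100 plants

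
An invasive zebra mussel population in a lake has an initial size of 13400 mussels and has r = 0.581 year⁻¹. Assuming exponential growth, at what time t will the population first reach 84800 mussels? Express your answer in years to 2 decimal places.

3.18 years

Set N₀·e^(rt) = 84800: e^(0.581·t) = 84800/13400 = 6.3284.
0.581·t = ln(6.3284) = 1.845, so t = 1.845/0.581 = 3.1756.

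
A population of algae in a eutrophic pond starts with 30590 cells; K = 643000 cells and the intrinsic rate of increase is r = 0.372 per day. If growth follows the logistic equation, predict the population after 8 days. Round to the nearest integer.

318168 cells

A = (K − N₀)/N₀ = (643000 − 30590)/30590 = 20.02.
N(t) = K/(1 + A·e^(−rt)) = 643000/(1 + 20.02×e^(−0.372×8)).
e^(−2.976) = 0.050996; denominator = 1 + 20.02×0.050996 = 2.0209.
N = 643000/2.0209 = 318168.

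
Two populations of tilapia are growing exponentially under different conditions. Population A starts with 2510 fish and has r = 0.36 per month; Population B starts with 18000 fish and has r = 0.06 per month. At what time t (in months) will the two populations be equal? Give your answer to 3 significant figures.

6.57 months

Set 2510·e^(0.36t) = 18000·e^(0.06t).
e^((0.36 − 0.06)t) = 18000/2510 → e^(0.3·t) = 7.1713.
0.3·t = ln(7.1713) = 1.9701, so t = 1.9701/0.3 = 6.567.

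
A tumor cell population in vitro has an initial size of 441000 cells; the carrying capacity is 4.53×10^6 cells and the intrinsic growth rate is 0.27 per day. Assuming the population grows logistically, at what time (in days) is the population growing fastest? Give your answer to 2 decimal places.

8.25 days

Logistic growth is fastest at N = K/2 = 2.265×10^6.
A = (K − N₀)/N₀ = 9.2721. Set K/(1 + A·e^(−rt)) = K/2 → A·e^(−rt) = 1.
e^(−0.27t) = 1/9.2721 = 0.10785, so t = ln(9.2721)/0.27 = 2.227/0.27 = 8.2482.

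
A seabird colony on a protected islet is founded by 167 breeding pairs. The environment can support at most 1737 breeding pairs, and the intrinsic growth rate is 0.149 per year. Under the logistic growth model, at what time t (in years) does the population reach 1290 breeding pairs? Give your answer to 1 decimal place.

A = (K − N₀)/N₀ = (1737 − 167)/167 = 9.4012.
Solve 1737/(1 + 9.4012·e^(−0.149t)) = 1290: 1 + 9.4012·e^(−0.149t) = 1.3465, so e^(−0.149t) = 0.0368582.
−0.149·t = ln(0.0368582) = -3.3007, so t = 3.3007/0.149 = 22.152.

22.2 years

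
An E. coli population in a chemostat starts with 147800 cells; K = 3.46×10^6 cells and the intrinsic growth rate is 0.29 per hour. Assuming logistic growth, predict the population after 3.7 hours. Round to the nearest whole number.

A = (K − N₀)/N₀ = (3.46×10^6 − 147800)/147800 = 22.41.
N(t) = K/(1 + A·e^(−rt)) = 3.46×10^6/(1 + 22.41×e^(−0.29×3.7)).
e^(−1.073) = 0.34198; denominator = 1 + 22.41×0.34198 = 8.6638.
N = 3.46×10^6/8.6638 = 399363.

399363 cells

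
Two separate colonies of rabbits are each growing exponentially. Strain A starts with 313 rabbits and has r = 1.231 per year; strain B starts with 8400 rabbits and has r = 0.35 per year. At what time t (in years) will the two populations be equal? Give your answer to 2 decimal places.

3.73 years

Set 313·e^(1.231t) = 8400·e^(0.35t).
e^((1.231 − 0.35)t) = 8400/313 → e^(0.881·t) = 26.837.
0.881·t = ln(26.837) = 3.2898, so t = 3.2898/0.881 = 3.7341.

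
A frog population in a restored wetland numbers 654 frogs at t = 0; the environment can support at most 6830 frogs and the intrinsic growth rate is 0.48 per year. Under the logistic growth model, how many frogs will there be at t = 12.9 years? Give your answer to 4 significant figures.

A = (K − N₀)/N₀ = (6830 − 654)/654 = 9.4434.
N(t) = K/(1 + A·e^(−rt)) = 6830/(1 + 9.4434×e^(−0.48×12.9)).
e^(−6.192) = 0.0020457; denominator = 1 + 9.4434×0.0020457 = 1.0193.
N = 6830/1.0193 = 6700.55.

6701 frogs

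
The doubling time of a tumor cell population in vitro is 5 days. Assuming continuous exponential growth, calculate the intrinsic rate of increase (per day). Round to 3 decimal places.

0.139 per day

r = ln(2)/t_d = 0.6931/5 = 0.13863.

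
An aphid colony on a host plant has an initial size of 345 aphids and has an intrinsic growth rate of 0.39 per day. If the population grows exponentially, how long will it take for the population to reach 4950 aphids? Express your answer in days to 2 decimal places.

Set N₀·e^(rt) = 4950: e^(0.39·t) = 4950/345 = 14.348.
0.39·t = ln(14.348) = 2.6636, so t = 2.6636/0.39 = 6.8297.

6.83 days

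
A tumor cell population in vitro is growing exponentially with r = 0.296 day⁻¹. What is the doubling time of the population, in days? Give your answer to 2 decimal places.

2.34 days

Doubling time t_d = ln(2)/r = 0.6931/0.296 = 2.3417.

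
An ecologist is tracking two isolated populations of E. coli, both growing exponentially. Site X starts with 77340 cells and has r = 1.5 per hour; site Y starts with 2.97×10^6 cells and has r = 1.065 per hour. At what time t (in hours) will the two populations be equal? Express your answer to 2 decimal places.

8.39 hours

Set 77340·e^(1.5t) = 2.97×10^6·e^(1.065t).
e^((1.5 − 1.065)t) = 2.97×10^6/77340 → e^(0.435·t) = 38.402.
0.435·t = ln(38.402) = 3.6481, so t = 3.6481/0.435 = 8.3865.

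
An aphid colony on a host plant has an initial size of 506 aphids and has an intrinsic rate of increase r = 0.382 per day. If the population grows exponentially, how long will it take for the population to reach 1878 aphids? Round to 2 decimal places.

Set N₀·e^(rt) = 1878: e^(0.382·t) = 1878/506 = 3.7115.
0.382·t = ln(3.7115) = 1.3114, so t = 1.3114/0.382 = 3.4331.

3.43 days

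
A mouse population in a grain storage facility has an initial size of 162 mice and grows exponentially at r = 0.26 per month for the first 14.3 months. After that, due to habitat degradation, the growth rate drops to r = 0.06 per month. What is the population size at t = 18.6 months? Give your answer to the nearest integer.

Phase 1: N(14.3) = 162·e^(0.26×14.3) = 162·e^3.718 = 6671.48.
Phase 2 runs for 18.6 − 14.3 = 4.3 months at r = 0.06.
N(18.6) = 6671.48·e^(0.06×4.3) = 6671.48·e^0.258 = 8635.15.

8635 mice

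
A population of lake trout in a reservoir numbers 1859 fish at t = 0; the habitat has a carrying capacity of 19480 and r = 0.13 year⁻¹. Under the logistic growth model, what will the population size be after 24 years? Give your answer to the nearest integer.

A = (K − N₀)/N₀ = (19480 − 1859)/1859 = 9.4788.
N(t) = K/(1 + A·e^(−rt)) = 19480/(1 + 9.4788×e^(−0.13×24)).
e^(−3.12) = 0.044157; denominator = 1 + 9.4788×0.044157 = 1.4186.
N = 19480/1.4186 = 13732.3.

13732 fish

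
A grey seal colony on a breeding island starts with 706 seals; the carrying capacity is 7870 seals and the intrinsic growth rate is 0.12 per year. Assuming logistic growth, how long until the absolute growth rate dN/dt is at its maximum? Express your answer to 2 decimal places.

Logistic growth is fastest at N = K/2 = 3935.
A = (K − N₀)/N₀ = 10.147. Set K/(1 + A·e^(−rt)) = K/2 → A·e^(−rt) = 1.
e^(−0.12t) = 1/10.147 = 0.0985483, so t = ln(10.147)/0.12 = 2.3172/0.12 = 19.31.

19.31 years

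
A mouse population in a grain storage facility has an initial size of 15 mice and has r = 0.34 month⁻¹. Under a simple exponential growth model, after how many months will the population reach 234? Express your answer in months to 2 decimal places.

8.08 months

Set N₀·e^(rt) = 234: e^(0.34·t) = 234/15 = 15.6.
0.34·t = ln(15.6) = 2.7473, so t = 2.7473/0.34 = 8.0802.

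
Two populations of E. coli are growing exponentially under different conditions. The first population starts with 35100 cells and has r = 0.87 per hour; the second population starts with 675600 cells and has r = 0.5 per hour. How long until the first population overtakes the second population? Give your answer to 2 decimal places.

7.99 hours

Set 35100·e^(0.87t) = 675600·e^(0.5t).
e^((0.87 − 0.5)t) = 675600/35100 → e^(0.37·t) = 19.248.
0.37·t = ln(19.248) = 2.9574, so t = 2.9574/0.37 = 7.993.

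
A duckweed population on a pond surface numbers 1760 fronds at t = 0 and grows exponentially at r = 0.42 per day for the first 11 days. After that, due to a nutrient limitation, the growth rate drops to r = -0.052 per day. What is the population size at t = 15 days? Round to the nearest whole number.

Phase 1: N(11) = 1760·e^(0.42×11) = 1760·e^4.62 = 178629.
Phase 2 runs for 15 − 11 = 4 days at r = -0.052.
N(15) = 178629·e^(-0.052×4) = 178629·e^-0.208 = 145084.

145084 fronds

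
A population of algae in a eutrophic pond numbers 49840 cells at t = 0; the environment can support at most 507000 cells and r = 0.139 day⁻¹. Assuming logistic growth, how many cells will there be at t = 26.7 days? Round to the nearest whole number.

A = (K − N₀)/N₀ = (507000 − 49840)/49840 = 9.1726.
N(t) = K/(1 + A·e^(−rt)) = 507000/(1 + 9.1726×e^(−0.139×26.7)).
e^(−3.711) = 0.024446; denominator = 1 + 9.1726×0.024446 = 1.2242.
N = 507000/1.2242 = 414138.

414138 cells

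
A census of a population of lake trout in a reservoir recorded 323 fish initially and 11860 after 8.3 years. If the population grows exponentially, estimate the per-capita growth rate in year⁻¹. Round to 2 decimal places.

From N(t) = N₀·e^(rt): e^(r·8.3) = 11860/323 = 36.718.
r·8.3 = ln(36.718) = 3.6033, so r = 3.6033/8.3 = 0.43413.

0.43 per year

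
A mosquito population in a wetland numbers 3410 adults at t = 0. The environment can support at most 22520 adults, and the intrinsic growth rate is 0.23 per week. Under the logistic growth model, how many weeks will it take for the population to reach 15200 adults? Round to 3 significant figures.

A = (K − N₀)/N₀ = (22520 − 3410)/3410 = 5.6041.
Solve 22520/(1 + 5.6041·e^(−0.23t)) = 15200: 1 + 5.6041·e^(−0.23t) = 1.4816, so e^(−0.23t) = 0.0859332.
−0.23·t = ln(0.0859332) = -2.4542, so t = 2.4542/0.23 = 10.67.

10.7 weeks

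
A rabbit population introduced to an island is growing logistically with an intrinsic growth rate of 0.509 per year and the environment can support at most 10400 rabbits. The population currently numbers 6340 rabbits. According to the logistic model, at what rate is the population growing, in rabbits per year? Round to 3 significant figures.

1260 rabbits per year

dN/dt = rN(1 − N/K) = 0.509 × 6340 × (1 − 6340/10400).
1 − 6340/10400 = 0.39038; dN/dt = 0.509 × 6340 × 0.39038 = 1259.8.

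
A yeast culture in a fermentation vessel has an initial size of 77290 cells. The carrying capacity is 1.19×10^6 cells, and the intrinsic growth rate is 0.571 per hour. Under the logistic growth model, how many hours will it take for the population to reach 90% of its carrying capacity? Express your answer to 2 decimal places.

A = (K − N₀)/N₀ = (1.19×10^6 − 77290)/77290 = 14.397.
Solve 1.19×10^6/(1 + 14.397·e^(−0.571t)) = 1.071×10^6: 1 + 14.397·e^(−0.571t) = 1.1111, so e^(−0.571t) = 0.00771789.
−0.571·t = ln(0.00771789) = -4.8642, so t = 4.8642/0.571 = 8.5188.

8.52 hours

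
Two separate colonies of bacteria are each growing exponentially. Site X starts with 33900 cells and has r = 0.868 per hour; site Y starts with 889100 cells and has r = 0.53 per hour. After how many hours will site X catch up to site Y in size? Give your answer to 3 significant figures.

9.67 hours

Set 33900·e^(0.868t) = 889100·e^(0.53t).
e^((0.868 − 0.53)t) = 889100/33900 → e^(0.338·t) = 26.227.
0.338·t = ln(26.227) = 3.2668, so t = 3.2668/0.338 = 9.6651.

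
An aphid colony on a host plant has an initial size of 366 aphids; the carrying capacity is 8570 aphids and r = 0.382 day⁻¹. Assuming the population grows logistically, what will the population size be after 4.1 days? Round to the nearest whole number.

A = (K − N₀)/N₀ = (8570 − 366)/366 = 22.415.
N(t) = K/(1 + A·e^(−rt)) = 8570/(1 + 22.415×e^(−0.382×4.1)).
e^(−1.566) = 0.20884; denominator = 1 + 22.415×0.20884 = 5.6811.
N = 8570/5.6811 = 1508.5.

1508 aphids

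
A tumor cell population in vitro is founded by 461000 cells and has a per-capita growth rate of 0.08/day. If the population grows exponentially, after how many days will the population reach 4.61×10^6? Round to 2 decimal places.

Set N₀·e^(rt) = 4.61×10^6: e^(0.08·t) = 4.61×10^6/461000 = 10.
0.08·t = ln(10) = 2.3026, so t = 2.3026/0.08 = 28.782.

28.78 days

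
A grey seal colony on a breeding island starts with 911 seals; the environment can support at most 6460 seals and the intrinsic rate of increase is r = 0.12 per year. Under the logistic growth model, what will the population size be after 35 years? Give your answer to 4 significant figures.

A = (K − N₀)/N₀ = (6460 − 911)/911 = 6.0911.
N(t) = K/(1 + A·e^(−rt)) = 6460/(1 + 6.0911×e^(−0.12×35)).
e^(−4.2) = 0.014996; denominator = 1 + 6.0911×0.014996 = 1.0913.
N = 6460/1.0913 = 5919.33.

5919 seals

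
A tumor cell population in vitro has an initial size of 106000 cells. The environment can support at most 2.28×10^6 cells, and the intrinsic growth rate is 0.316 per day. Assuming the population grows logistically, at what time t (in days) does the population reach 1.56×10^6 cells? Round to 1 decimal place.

A = (K − N₀)/N₀ = (2.28×10^6 − 106000)/106000 = 20.509.
Solve 2.28×10^6/(1 + 20.509·e^(−0.316t)) = 1.56×10^6: 1 + 20.509·e^(−0.316t) = 1.4615, so e^(−0.316t) = 0.0225037.
−0.316·t = ln(0.0225037) = -3.7941, so t = 3.7941/0.316 = 12.007.

12.0 days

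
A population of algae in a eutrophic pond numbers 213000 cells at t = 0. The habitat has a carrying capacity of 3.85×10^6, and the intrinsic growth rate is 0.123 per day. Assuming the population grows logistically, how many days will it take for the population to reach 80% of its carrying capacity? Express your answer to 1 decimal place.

34.3 days

A = (K − N₀)/N₀ = (3.85×10^6 − 213000)/213000 = 17.075.
Solve 3.85×10^6/(1 + 17.075·e^(−0.123t)) = 3.08×10^6: 1 + 17.075·e^(−0.123t) = 1.25, so e^(−0.123t) = 0.0146412.
−0.123·t = ln(0.0146412) = -4.2239, so t = 4.2239/0.123 = 34.341.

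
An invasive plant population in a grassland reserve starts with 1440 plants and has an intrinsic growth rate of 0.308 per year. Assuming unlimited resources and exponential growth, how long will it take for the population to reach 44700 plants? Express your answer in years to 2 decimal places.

11.15 years

Set N₀·e^(rt) = 44700: e^(0.308·t) = 44700/1440 = 31.042.
0.308·t = ln(31.042) = 3.4353, so t = 3.4353/0.308 = 11.154.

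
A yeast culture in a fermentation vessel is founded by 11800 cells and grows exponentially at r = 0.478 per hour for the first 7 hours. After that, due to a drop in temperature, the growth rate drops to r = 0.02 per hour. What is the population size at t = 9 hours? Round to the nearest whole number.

348661 cells

Phase 1: N(7) = 11800·e^(0.478×7) = 11800·e^3.346 = 334990.
Phase 2 runs for 9 − 7 = 2 hours at r = 0.02.
N(9) = 334990·e^(0.02×2) = 334990·e^0.04 = 348661.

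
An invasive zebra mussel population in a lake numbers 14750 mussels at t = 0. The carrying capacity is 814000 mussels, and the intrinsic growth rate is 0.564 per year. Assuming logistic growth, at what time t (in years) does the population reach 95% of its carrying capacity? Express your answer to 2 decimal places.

12.30 years

A = (K − N₀)/N₀ = (814000 − 14750)/14750 = 54.186.
Solve 814000/(1 + 54.186·e^(−0.564t)) = 773300: 1 + 54.186·e^(−0.564t) = 1.0526, so e^(−0.564t) = 0.000971305.
−0.564·t = ln(0.000971305) = -6.9369, so t = 6.9369/0.564 = 12.299.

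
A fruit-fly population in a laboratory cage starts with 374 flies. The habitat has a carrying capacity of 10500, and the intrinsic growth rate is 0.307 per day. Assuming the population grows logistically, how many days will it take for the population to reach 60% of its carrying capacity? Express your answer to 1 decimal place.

A = (K − N₀)/N₀ = (10500 − 374)/374 = 27.075.
Solve 10500/(1 + 27.075·e^(−0.307t)) = 6300: 1 + 27.075·e^(−0.307t) = 1.6667, so e^(−0.307t) = 0.0246231.
−0.307·t = ln(0.0246231) = -3.7041, so t = 3.7041/0.307 = 12.065.

12.1 days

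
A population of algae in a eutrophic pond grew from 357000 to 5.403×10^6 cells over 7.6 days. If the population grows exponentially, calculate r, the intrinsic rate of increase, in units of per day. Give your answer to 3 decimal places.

0.357 per day

From N(t) = N₀·e^(rt): e^(r·7.6) = 5.403×10^6/357000 = 15.134.
r·7.6 = ln(15.134) = 2.717, so r = 2.717/7.6 = 0.3575.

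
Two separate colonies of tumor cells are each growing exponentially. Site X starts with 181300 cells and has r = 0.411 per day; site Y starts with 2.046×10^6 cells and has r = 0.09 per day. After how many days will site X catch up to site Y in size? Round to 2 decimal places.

Set 181300·e^(0.411t) = 2.046×10^6·e^(0.09t).
e^((0.411 − 0.09)t) = 2.046×10^6/181300 → e^(0.321·t) = 11.285.
0.321·t = ln(11.285) = 2.4235, so t = 2.4235/0.321 = 7.5498.

7.55 days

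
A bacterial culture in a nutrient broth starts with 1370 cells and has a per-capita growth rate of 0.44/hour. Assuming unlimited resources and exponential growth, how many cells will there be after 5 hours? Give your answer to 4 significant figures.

N(t) = N₀·e^(rt) = 1370 × e^(0.44×5) = 1370 × e^2.2.
e^2.2 ≈ 9.025, so N ≈ 1370 × 9.025 = 12364.3.

12360 cells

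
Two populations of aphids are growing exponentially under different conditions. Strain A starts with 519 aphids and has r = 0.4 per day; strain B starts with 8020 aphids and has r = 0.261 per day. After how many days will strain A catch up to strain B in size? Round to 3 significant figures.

Set 519·e^(0.4t) = 8020·e^(0.261t).
e^((0.4 − 0.261)t) = 8020/519 → e^(0.139·t) = 15.453.
0.139·t = ln(15.453) = 2.7378, so t = 2.7378/0.139 = 19.696.

19.7 days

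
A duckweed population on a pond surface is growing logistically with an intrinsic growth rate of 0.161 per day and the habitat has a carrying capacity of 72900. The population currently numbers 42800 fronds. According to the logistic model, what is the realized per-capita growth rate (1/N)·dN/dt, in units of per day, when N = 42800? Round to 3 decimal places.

(1/N)·dN/dt = r(1 − N/K) = 0.161 × (1 − 42800/72900).
= 0.161 × 0.41289 = 0.066476.

0.066 per day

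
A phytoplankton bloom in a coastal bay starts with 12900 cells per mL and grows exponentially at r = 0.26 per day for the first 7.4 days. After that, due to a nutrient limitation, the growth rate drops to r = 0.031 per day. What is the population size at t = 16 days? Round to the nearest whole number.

Phase 1: N(7.4) = 12900·e^(0.26×7.4) = 12900·e^1.924 = 88343.
Phase 2 runs for 16 − 7.4 = 8.6 days at r = 0.031.
N(16) = 88343·e^(0.031×8.6) = 88343·e^0.2666 = 115333.

115333 cells per mL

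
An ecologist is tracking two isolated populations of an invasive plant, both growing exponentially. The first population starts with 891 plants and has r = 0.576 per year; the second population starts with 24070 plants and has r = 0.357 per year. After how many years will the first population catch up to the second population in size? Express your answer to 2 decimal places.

15.05 years

Set 891·e^(0.576t) = 24070·e^(0.357t).
e^((0.576 − 0.357)t) = 24070/891 → e^(0.219·t) = 27.015.
0.219·t = ln(27.015) = 3.2964, so t = 3.2964/0.219 = 15.052.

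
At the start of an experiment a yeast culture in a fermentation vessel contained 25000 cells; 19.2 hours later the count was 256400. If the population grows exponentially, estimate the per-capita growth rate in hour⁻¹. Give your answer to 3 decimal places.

From N(t) = N₀·e^(rt): e^(r·19.2) = 256400/25000 = 10.256.
r·19.2 = ln(10.256) = 2.3279, so r = 2.3279/19.2 = 0.12124.

0.121 per hour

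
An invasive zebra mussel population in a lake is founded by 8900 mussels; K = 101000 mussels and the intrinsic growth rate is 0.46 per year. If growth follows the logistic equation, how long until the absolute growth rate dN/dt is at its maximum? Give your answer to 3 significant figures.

Logistic growth is fastest at N = K/2 = 50500.
A = (K − N₀)/N₀ = 10.348. Set K/(1 + A·e^(−rt)) = K/2 → A·e^(−rt) = 1.
e^(−0.46t) = 1/10.348 = 0.0966341, so t = ln(10.348)/0.46 = 2.3368/0.46 = 5.0801.

5.08 years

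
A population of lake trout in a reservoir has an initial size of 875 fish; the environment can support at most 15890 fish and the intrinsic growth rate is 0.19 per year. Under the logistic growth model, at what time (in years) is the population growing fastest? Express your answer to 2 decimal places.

14.96 years

Logistic growth is fastest at N = K/2 = 7945.
A = (K − N₀)/N₀ = 17.16. Set K/(1 + A·e^(−rt)) = K/2 → A·e^(−rt) = 1.
e^(−0.19t) = 1/17.16 = 0.0582751, so t = ln(17.16)/0.19 = 2.8426/0.19 = 14.961.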